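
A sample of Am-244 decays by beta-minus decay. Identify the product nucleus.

Cm-244

Beta-minus decay: mass number changes by +0, atomic number by +1.
A: 244 = 244; Z: 95 + 1 = 96.
Z = 96 is curium, so the daughter is Cm-244.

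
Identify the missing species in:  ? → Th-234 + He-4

Conserve mass number: A = 234 + 4, so A = 238.
Conserve atomic number: Z = 90 + 2, so Z = 92.
Z = 92 is uranium, so the species is U-238.

U-238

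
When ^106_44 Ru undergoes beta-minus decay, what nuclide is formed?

Beta-minus decay: mass number changes by +0, atomic number by +1.
A: 106 = 106; Z: 44 + 1 = 45.
Z = 45 is rhodium, so the daughter is ^106_45 Rh.

Rh-106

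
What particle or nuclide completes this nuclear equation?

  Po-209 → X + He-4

Pb-205

Conserve mass number: 209 = A + 4, so A = 205.
Conserve atomic number: 84 = Z + 2, so Z = 82.
Z = 82 is lead, so the species is Pb-205.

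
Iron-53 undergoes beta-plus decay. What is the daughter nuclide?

Beta-plus decay: mass number changes by +0, atomic number by -1.
A: 53 = 53; Z: 26 − 1 = 25.
Z = 25 is manganese, so the daughter is manganese-53.

Mn-53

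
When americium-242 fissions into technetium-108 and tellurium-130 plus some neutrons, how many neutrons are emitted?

4

Conserve mass number: 242 = 108 + 130 + k, so k = 242 − 238 = 4.
Check atomic number: 95 = 43 + 52 + 0 = 95. ✓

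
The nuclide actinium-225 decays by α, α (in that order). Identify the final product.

Start: (A, Z) = (225, 89).
After α: (221, 87).
After α: (217, 85).
Z = 85 is astatine.

At-217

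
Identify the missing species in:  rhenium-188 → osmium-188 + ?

beta-minus particle

Conserve mass number: 188 = 188 + A, so A = 0.
Conserve atomic number: 75 = 76 + Z, so Z = -1.
A = 0 and Z = -1 is e⁻ — a beta-minus particle.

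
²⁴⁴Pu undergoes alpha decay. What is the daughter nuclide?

U-240

Alpha decay: mass number changes by -4, atomic number by -2.
A: 244 − 4 = 240; Z: 94 − 2 = 92.
Z = 92 is uranium, so the daughter is ²⁴⁰U.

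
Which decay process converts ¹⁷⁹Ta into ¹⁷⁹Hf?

ΔA = 179 − 179 = 0; ΔZ = 72 − 73 = -1.
A is unchanged and Z drops by 1 — a proton has become a neutron (β⁺ emission or electron capture).

beta-plus decay or electron capture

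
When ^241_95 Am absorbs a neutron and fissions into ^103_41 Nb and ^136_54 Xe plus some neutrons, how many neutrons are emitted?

Conserve mass number: 242 = 103 + 136 + k, so k = 242 − 239 = 3.
Check atomic number: 95 = 41 + 54 + 0 = 95. ✓

3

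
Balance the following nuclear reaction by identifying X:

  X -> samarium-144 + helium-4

Gd-148

Conserve mass number: A = 144 + 4, so A = 148.
Conserve atomic number: Z = 62 + 2, so Z = 64.
Z = 64 is gadolinium, so the species is gadolinium-148.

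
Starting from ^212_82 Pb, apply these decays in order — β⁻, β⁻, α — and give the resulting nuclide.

Start: (A, Z) = (212, 82).
After β⁻: (212, 83).
After β⁻: (212, 84).
After α: (208, 82).
Z = 82 is lead.

Pb-208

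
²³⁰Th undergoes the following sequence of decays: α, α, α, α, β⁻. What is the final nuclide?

Bi-214

Start: (A, Z) = (230, 90).
After α: (226, 88).
After α: (222, 86).
After α: (218, 84).
After α: (214, 82).
After β⁻: (214, 83).
Z = 83 is bismuth.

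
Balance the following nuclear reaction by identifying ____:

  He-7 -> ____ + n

He-6

Conserve mass number: 7 = A + 1, so A = 6.
Conserve atomic number: 2 = Z + 0, so Z = 2.
Z = 2 is helium, so the species is He-6.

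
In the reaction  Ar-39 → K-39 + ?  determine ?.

Conserve mass number: 39 = 39 + A, so A = 0.
Conserve atomic number: 18 = 19 + Z, so Z = -1.
A = 0 and Z = -1 is e⁻ — a beta-minus particle.

beta-minus particle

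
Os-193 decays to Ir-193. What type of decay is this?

beta-minus decay

ΔA = 193 − 193 = 0; ΔZ = 77 − 76 = +1.
A is unchanged and Z rises by 1 — a neutron has become a proton (β⁻ decay).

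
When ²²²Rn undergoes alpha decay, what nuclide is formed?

Alpha decay: mass number changes by -4, atomic number by -2.
A: 222 − 4 = 218; Z: 86 − 2 = 84.
Z = 84 is polonium, so the daughter is ²¹⁸Po.

Po-218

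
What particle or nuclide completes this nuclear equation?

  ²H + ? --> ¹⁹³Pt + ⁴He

Conserve mass number: 2 + A = 193 + 4, so A = 195.
Conserve atomic number: 1 + Z = 78 + 2, so Z = 79.
Z = 79 is gold, so the species is ¹⁹⁵Au.

Au-195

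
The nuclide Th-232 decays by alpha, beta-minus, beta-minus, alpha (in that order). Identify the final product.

Start: (A, Z) = (232, 90).
After α: (228, 88).
After β⁻: (228, 89).
After β⁻: (228, 90).
After α: (224, 88).
Z = 88 is radium.

Ra-224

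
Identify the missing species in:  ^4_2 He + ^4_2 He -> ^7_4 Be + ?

neutron

Conserve mass number: 4 + 4 = 7 + A, so A = 1.
Conserve atomic number: 2 + 2 = 4 + Z, so Z = 0.
A = 1 and Z = 0 is ^1_0 n — a neutron.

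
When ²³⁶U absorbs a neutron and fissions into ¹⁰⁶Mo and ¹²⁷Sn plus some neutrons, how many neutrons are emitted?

Conserve mass number: 237 = 106 + 127 + k, so k = 237 − 233 = 4.
Check atomic number: 92 = 42 + 50 + 0 = 92. ✓

4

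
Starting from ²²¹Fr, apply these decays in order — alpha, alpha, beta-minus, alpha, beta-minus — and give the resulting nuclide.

Bi-209

Start: (A, Z) = (221, 87).
After α: (217, 85).
After α: (213, 83).
After β⁻: (213, 84).
After α: (209, 82).
After β⁻: (209, 83).
Z = 83 is bismuth.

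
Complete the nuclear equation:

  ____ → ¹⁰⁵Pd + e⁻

Conserve mass number: A = 105 + 0, so A = 105.
Conserve atomic number: Z = 46 − 1, so Z = 45.
Z = 45 is rhodium, so the species is ¹⁰⁵Rh.

Rh-105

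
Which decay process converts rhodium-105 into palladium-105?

ΔA = 105 − 105 = 0; ΔZ = 46 − 45 = +1.
A is unchanged and Z rises by 1 — a neutron has become a proton (β⁻ decay).

beta-minus decay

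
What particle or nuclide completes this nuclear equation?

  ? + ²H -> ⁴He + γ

deuteron

Conserve mass number: A + 2 = 4 + 0, so A = 2.
Conserve atomic number: Z + 1 = 2 + 0, so Z = 1.
A = 2 and Z = 1 is ²H — a deuteron.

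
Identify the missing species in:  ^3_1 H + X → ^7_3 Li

Conserve mass number: 3 + A = 7, so A = 4.
Conserve atomic number: 1 + Z = 3, so Z = 2.
A = 4 and Z = 2 is ^4_2 He — an alpha particle.

alpha particle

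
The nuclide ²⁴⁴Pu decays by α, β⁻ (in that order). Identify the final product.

Np-240

Start: (A, Z) = (244, 94).
After α: (240, 92).
After β⁻: (240, 93).
Z = 93 is neptunium.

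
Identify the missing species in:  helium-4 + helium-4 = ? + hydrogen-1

Conserve mass number: 4 + 4 = A + 1, so A = 7.
Conserve atomic number: 2 + 2 = Z + 1, so Z = 3.
Z = 3 is lithium, so the species is lithium-7.

Li-7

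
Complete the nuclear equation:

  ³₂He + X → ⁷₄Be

alpha particle

Conserve mass number: 3 + A = 7, so A = 4.
Conserve atomic number: 2 + Z = 4, so Z = 2.
A = 4 and Z = 2 is ⁴₂He — an alpha particle.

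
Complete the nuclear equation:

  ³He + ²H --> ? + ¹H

Conserve mass number: 3 + 2 = A + 1, so A = 4.
Conserve atomic number: 2 + 1 = Z + 1, so Z = 2.
A = 4 and Z = 2 is ⁴He — an alpha particle.

He-4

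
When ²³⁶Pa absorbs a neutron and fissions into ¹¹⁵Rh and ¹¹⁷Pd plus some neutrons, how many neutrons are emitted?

Conserve mass number: 237 = 115 + 117 + k, so k = 237 − 232 = 5.
Check atomic number: 91 = 45 + 46 + 0 = 91. ✓

5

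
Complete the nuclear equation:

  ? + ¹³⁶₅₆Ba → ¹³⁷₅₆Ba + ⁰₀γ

Conserve mass number: A + 136 = 137 + 0, so A = 1.
Conserve atomic number: Z + 56 = 56 + 0, so Z = 0.
A = 1 and Z = 0 is ¹₀n — a neutron.

neutron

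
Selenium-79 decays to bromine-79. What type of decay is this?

beta-minus decay

ΔA = 79 − 79 = 0; ΔZ = 35 − 34 = +1.
A is unchanged and Z rises by 1 — a neutron has become a proton (β⁻ decay).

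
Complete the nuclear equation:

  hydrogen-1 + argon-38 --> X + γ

Conserve mass number: 1 + 38 = A + 0, so A = 39.
Conserve atomic number: 1 + 18 = Z + 0, so Z = 19.
Z = 19 is potassium, so the species is potassium-39.

K-39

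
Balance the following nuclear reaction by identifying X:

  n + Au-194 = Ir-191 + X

Conserve mass number: 1 + 194 = 191 + A, so A = 4.
Conserve atomic number: 0 + 79 = 77 + Z, so Z = 2.
A = 4 and Z = 2 is He-4 — an alpha particle.

alpha particle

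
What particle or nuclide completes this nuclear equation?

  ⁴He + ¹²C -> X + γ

O-16

Conserve mass number: 4 + 12 = A + 0, so A = 16.
Conserve atomic number: 2 + 6 = Z + 0, so Z = 8.
Z = 8 is oxygen, so the species is ¹⁶O.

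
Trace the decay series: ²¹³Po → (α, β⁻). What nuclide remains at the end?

Bi-209

Start: (A, Z) = (213, 84).
After α: (209, 82).
After β⁻: (209, 83).
Z = 83 is bismuth.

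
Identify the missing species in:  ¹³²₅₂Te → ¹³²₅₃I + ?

beta-minus particle

Conserve mass number: 132 = 132 + A, so A = 0.
Conserve atomic number: 52 = 53 + Z, so Z = -1.
A = 0 and Z = -1 is ⁰₋₁e — a beta-minus particle.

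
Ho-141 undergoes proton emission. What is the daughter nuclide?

Dy-140

Proton emission: mass number changes by -1, atomic number by -1.
A: 141 − 1 = 140; Z: 67 − 1 = 66.
Z = 66 is dysprosium, so the daughter is Dy-140.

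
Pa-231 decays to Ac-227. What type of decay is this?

ΔA = 227 − 231 = -4; ΔZ = 89 − 91 = -2.
A drops by 4 and Z drops by 2 — the signature of alpha emission.

alpha decay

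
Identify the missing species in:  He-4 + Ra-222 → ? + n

Th-225

Conserve mass number: 4 + 222 = A + 1, so A = 225.
Conserve atomic number: 2 + 88 = Z + 0, so Z = 90.
Z = 90 is thorium, so the species is Th-225.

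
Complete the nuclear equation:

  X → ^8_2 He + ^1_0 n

He-9

Conserve mass number: A = 8 + 1, so A = 9.
Conserve atomic number: Z = 2 + 0, so Z = 2.
Z = 2 is helium, so the species is ^9_2 He.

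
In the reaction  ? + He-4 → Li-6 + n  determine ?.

Conserve mass number: A + 4 = 6 + 1, so A = 3.
Conserve atomic number: Z + 2 = 3 + 0, so Z = 1.
A = 3 and Z = 1 is H-3 — a triton.

triton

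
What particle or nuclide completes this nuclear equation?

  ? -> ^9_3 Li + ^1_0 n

Conserve mass number: A = 9 + 1, so A = 10.
Conserve atomic number: Z = 3 + 0, so Z = 3.
Z = 3 is lithium, so the species is ^10_3 Li.

Li-10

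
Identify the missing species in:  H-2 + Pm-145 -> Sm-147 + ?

gamma ray

Conserve mass number: 2 + 145 = 147 + A, so A = 0.
Conserve atomic number: 1 + 61 = 62 + Z, so Z = 0.
A = 0 and Z = 0 is γ — a gamma ray.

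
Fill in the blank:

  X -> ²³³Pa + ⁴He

Np-237

Conserve mass number: A = 233 + 4, so A = 237.
Conserve atomic number: Z = 91 + 2, so Z = 93.
Z = 93 is neptunium, so the species is ²³⁷Np.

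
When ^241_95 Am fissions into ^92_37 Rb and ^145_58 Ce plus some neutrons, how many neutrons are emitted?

Conserve mass number: 241 = 92 + 145 + k, so k = 241 − 237 = 4.
Check atomic number: 95 = 37 + 58 + 0 = 95. ✓

4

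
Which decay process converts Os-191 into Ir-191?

ΔA = 191 − 191 = 0; ΔZ = 77 − 76 = +1.
A is unchanged and Z rises by 1 — a neutron has become a proton (β⁻ decay).

beta-minus decay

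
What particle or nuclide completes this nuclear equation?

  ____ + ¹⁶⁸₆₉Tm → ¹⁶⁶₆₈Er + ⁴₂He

Conserve mass number: A + 168 = 166 + 4, so A = 2.
Conserve atomic number: Z + 69 = 68 + 2, so Z = 1.
A = 2 and Z = 1 is ²₁H — a deuteron.

deuteron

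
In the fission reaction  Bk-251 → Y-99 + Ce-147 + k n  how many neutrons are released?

Conserve mass number: 251 = 99 + 147 + k, so k = 251 − 246 = 5.
Check atomic number: 97 = 39 + 58 + 0 = 97. ✓

5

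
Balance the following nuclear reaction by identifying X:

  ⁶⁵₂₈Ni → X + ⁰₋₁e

Conserve mass number: 65 = A + 0, so A = 65.
Conserve atomic number: 28 = Z − 1, so Z = 29.
Z = 29 is copper, so the species is ⁶⁵₂₉Cu.

Cu-65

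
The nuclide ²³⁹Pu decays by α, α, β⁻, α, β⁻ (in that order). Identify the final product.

Th-227

Start: (A, Z) = (239, 94).
After α: (235, 92).
After α: (231, 90).
After β⁻: (231, 91).
After α: (227, 89).
After β⁻: (227, 90).
Z = 90 is thorium.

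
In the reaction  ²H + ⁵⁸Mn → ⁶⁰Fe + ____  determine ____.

Conserve mass number: 2 + 58 = 60 + A, so A = 0.
Conserve atomic number: 1 + 25 = 26 + Z, so Z = 0.
A = 0 and Z = 0 is γ — a gamma ray.

gamma ray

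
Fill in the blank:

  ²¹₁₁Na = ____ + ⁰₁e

Ne-21

Conserve mass number: 21 = A + 0, so A = 21.
Conserve atomic number: 11 = Z + 1, so Z = 10.
Z = 10 is neon, so the species is ²¹₁₀Ne.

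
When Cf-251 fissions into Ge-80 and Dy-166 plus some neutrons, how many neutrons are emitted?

Conserve mass number: 251 = 80 + 166 + k, so k = 251 − 246 = 5.
Check atomic number: 98 = 32 + 66 + 0 = 98. ✓

5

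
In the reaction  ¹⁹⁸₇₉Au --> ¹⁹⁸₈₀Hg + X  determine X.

Conserve mass number: 198 = 198 + A, so A = 0.
Conserve atomic number: 79 = 80 + Z, so Z = -1.
A = 0 and Z = -1 is ⁰₋₁e — a beta-minus particle.

beta-minus particle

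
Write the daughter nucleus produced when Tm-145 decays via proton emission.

Proton emission: mass number changes by -1, atomic number by -1.
A: 145 − 1 = 144; Z: 69 − 1 = 68.
Z = 68 is erbium, so the daughter is Er-144.

Er-144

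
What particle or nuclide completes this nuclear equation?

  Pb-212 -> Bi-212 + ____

Conserve mass number: 212 = 212 + A, so A = 0.
Conserve atomic number: 82 = 83 + Z, so Z = -1.
A = 0 and Z = -1 is e⁻ — a beta-minus particle.

beta-minus particle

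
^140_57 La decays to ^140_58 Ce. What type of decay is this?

ΔA = 140 − 140 = 0; ΔZ = 58 − 57 = +1.
A is unchanged and Z rises by 1 — a neutron has become a proton (β⁻ decay).

beta-minus decay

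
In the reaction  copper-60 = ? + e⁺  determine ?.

Ni-60

Conserve mass number: 60 = A + 0, so A = 60.
Conserve atomic number: 29 = Z + 1, so Z = 28.
Z = 28 is nickel, so the species is nickel-60.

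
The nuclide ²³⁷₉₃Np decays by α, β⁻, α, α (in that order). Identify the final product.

Ra-225

Start: (A, Z) = (237, 93).
After α: (233, 91).
After β⁻: (233, 92).
After α: (229, 90).
After α: (225, 88).
Z = 88 is radium.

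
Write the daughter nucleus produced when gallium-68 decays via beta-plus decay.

Zn-68

Beta-plus decay: mass number changes by +0, atomic number by -1.
A: 68 = 68; Z: 31 − 1 = 30.
Z = 30 is zinc, so the daughter is zinc-68.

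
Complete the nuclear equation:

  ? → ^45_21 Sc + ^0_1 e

Conserve mass number: A = 45 + 0, so A = 45.
Conserve atomic number: Z = 21 + 1, so Z = 22.
Z = 22 is titanium, so the species is ^45_22 Ti.

Ti-45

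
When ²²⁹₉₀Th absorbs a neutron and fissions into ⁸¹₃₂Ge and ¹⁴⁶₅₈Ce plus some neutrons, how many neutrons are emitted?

3

Conserve mass number: 230 = 81 + 146 + k, so k = 230 − 227 = 3.
Check atomic number: 90 = 32 + 58 + 0 = 90. ✓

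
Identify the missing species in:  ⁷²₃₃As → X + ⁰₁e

Ge-72

Conserve mass number: 72 = A + 0, so A = 72.
Conserve atomic number: 33 = Z + 1, so Z = 32.
Z = 32 is germanium, so the species is ⁷²₃₂Ge.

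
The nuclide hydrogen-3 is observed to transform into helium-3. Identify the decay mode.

beta-minus decay

ΔA = 3 − 3 = 0; ΔZ = 2 − 1 = +1.
A is unchanged and Z rises by 1 — a neutron has become a proton (β⁻ decay).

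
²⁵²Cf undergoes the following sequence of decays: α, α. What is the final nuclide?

Pu-244

Start: (A, Z) = (252, 98).
After α: (248, 96).
After α: (244, 94).
Z = 94 is plutonium.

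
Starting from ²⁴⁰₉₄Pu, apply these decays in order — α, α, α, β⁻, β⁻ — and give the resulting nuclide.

Th-228

Start: (A, Z) = (240, 94).
After α: (236, 92).
After α: (232, 90).
After α: (228, 88).
After β⁻: (228, 89).
After β⁻: (228, 90).
Z = 90 is thorium.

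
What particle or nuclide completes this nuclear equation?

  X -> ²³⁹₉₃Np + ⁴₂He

Am-243

Conserve mass number: A = 239 + 4, so A = 243.
Conserve atomic number: Z = 93 + 2, so Z = 95.
Z = 95 is americium, so the species is ²⁴³₉₅Am.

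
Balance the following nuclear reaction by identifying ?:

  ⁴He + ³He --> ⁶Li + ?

Conserve mass number: 4 + 3 = 6 + A, so A = 1.
Conserve atomic number: 2 + 2 = 3 + Z, so Z = 1.
A = 1 and Z = 1 is ¹H — a proton.

proton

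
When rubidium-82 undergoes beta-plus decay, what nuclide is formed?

Kr-82

Beta-plus decay: mass number changes by +0, atomic number by -1.
A: 82 = 82; Z: 37 − 1 = 36.
Z = 36 is krypton, so the daughter is krypton-82.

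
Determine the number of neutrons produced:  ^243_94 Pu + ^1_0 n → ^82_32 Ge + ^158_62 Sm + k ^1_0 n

Conserve mass number: 244 = 82 + 158 + k, so k = 244 − 240 = 4.
Check atomic number: 94 = 32 + 62 + 0 = 94. ✓

4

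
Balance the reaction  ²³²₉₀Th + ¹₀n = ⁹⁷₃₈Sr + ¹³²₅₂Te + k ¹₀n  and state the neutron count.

Conserve mass number: 233 = 97 + 132 + k, so k = 233 − 229 = 4.
Check atomic number: 90 = 38 + 52 + 0 = 90. ✓

4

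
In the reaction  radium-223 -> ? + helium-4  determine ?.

Conserve mass number: 223 = A + 4, so A = 219.
Conserve atomic number: 88 = Z + 2, so Z = 86.
Z = 86 is radon, so the species is radon-219.

Rn-219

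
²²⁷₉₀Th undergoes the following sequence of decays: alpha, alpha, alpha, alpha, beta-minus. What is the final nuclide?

Start: (A, Z) = (227, 90).
After α: (223, 88).
After α: (219, 86).
After α: (215, 84).
After α: (211, 82).
After β⁻: (211, 83).
Z = 83 is bismuth.

Bi-211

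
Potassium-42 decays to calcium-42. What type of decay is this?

beta-minus decay

ΔA = 42 − 42 = 0; ΔZ = 20 − 19 = +1.
A is unchanged and Z rises by 1 — a neutron has become a proton (β⁻ decay).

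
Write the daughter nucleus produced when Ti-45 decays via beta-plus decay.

Beta-plus decay: mass number changes by +0, atomic number by -1.
A: 45 = 45; Z: 22 − 1 = 21.
Z = 21 is scandium, so the daughter is Sc-45.

Sc-45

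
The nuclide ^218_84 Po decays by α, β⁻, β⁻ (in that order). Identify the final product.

Start: (A, Z) = (218, 84).
After α: (214, 82).
After β⁻: (214, 83).
After β⁻: (214, 84).
Z = 84 is polonium.

Po-214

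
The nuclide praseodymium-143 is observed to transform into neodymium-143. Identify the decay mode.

ΔA = 143 − 143 = 0; ΔZ = 60 − 59 = +1.
A is unchanged and Z rises by 1 — a neutron has become a proton (β⁻ decay).

beta-minus decay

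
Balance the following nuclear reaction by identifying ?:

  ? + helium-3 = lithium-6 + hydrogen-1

Conserve mass number: A + 3 = 6 + 1, so A = 4.
Conserve atomic number: Z + 2 = 3 + 1, so Z = 2.
A = 4 and Z = 2 is helium-4 — an alpha particle.

alpha particle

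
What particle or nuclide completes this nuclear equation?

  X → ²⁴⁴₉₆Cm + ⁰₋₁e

Conserve mass number: A = 244 + 0, so A = 244.
Conserve atomic number: Z = 96 − 1, so Z = 95.
Z = 95 is americium, so the species is ²⁴⁴₉₅Am.

Am-244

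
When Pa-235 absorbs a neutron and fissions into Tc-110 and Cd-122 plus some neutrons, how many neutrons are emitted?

Conserve mass number: 236 = 110 + 122 + k, so k = 236 − 232 = 4.
Check atomic number: 91 = 43 + 48 + 0 = 91. ✓

4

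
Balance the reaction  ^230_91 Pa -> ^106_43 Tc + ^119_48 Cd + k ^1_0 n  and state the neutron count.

Conserve mass number: 230 = 106 + 119 + k, so k = 230 − 225 = 5.
Check atomic number: 91 = 43 + 48 + 0 = 91. ✓

5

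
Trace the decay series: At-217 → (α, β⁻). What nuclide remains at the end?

Po-213

Start: (A, Z) = (217, 85).
After α: (213, 83).
After β⁻: (213, 84).
Z = 84 is polonium.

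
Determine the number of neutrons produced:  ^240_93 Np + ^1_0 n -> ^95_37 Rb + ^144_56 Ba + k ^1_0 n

Conserve mass number: 241 = 95 + 144 + k, so k = 241 − 239 = 2.
Check atomic number: 93 = 37 + 56 + 0 = 93. ✓

2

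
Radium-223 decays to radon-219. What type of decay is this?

alpha decay

ΔA = 219 − 223 = -4; ΔZ = 86 − 88 = -2.
A drops by 4 and Z drops by 2 — the signature of alpha emission.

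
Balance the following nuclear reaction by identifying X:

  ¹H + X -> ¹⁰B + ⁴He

Conserve mass number: 1 + A = 10 + 4, so A = 13.
Conserve atomic number: 1 + Z = 5 + 2, so Z = 6.
Z = 6 is carbon, so the species is ¹³C.

C-13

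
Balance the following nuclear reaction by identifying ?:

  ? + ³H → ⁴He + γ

proton

Conserve mass number: A + 3 = 4 + 0, so A = 1.
Conserve atomic number: Z + 1 = 2 + 0, so Z = 1.
A = 1 and Z = 1 is ¹H — a proton.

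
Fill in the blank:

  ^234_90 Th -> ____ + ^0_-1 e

Conserve mass number: 234 = A + 0, so A = 234.
Conserve atomic number: 90 = Z − 1, so Z = 91.
Z = 91 is protactinium, so the species is ^234_91 Pa.

Pa-234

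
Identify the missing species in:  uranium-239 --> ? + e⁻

Conserve mass number: 239 = A + 0, so A = 239.
Conserve atomic number: 92 = Z − 1, so Z = 93.
Z = 93 is neptunium, so the species is neptunium-239.

Np-239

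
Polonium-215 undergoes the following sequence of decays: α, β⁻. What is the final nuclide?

Start: (A, Z) = (215, 84).
After α: (211, 82).
After β⁻: (211, 83).
Z = 83 is bismuth.

Bi-211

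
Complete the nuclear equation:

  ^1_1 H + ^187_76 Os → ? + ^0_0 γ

Conserve mass number: 1 + 187 = A + 0, so A = 188.
Conserve atomic number: 1 + 76 = Z + 0, so Z = 77.
Z = 77 is iridium, so the species is ^188_77 Ir.

Ir-188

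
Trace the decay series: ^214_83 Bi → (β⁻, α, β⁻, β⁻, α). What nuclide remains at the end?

Pb-206

Start: (A, Z) = (214, 83).
After β⁻: (214, 84).
After α: (210, 82).
After β⁻: (210, 83).
After β⁻: (210, 84).
After α: (206, 82).
Z = 82 is lead.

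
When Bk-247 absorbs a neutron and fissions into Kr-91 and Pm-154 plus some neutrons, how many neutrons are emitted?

Conserve mass number: 248 = 91 + 154 + k, so k = 248 − 245 = 3.
Check atomic number: 97 = 36 + 61 + 0 = 97. ✓

3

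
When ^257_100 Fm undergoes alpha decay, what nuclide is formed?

Alpha decay: mass number changes by -4, atomic number by -2.
A: 257 − 4 = 253; Z: 100 − 2 = 98.
Z = 98 is californium, so the daughter is ^253_98 Cf.

Cf-253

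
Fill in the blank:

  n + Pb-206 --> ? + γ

Conserve mass number: 1 + 206 = A + 0, so A = 207.
Conserve atomic number: 0 + 82 = Z + 0, so Z = 82.
Z = 82 is lead, so the species is Pb-207.

Pb-207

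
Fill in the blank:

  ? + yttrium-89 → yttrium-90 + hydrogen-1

deuteron

Conserve mass number: A + 89 = 90 + 1, so A = 2.
Conserve atomic number: Z + 39 = 39 + 1, so Z = 1.
A = 2 and Z = 1 is hydrogen-2 — a deuteron.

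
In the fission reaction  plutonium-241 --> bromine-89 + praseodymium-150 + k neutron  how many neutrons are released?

Conserve mass number: 241 = 89 + 150 + k, so k = 241 − 239 = 2.
Check atomic number: 94 = 35 + 59 + 0 = 94. ✓

2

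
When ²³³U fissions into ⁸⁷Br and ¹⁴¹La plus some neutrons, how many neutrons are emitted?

Conserve mass number: 233 = 87 + 141 + k, so k = 233 − 228 = 5.
Check atomic number: 92 = 35 + 57 + 0 = 92. ✓

5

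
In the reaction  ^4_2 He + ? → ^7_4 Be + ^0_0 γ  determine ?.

He-3

Conserve mass number: 4 + A = 7 + 0, so A = 3.
Conserve atomic number: 2 + Z = 4 + 0, so Z = 2.
Z = 2 is helium, so the species is ^3_2 He.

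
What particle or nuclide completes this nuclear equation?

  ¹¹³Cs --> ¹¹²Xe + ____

proton

Conserve mass number: 113 = 112 + A, so A = 1.
Conserve atomic number: 55 = 54 + Z, so Z = 1.
A = 1 and Z = 1 is ¹H — a proton.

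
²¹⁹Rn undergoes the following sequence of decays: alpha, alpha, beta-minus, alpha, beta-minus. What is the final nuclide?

Start: (A, Z) = (219, 86).
After α: (215, 84).
After α: (211, 82).
After β⁻: (211, 83).
After α: (207, 81).
After β⁻: (207, 82).
Z = 82 is lead.

Pb-207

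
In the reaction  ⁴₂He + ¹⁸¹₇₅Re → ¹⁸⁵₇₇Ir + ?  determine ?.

Conserve mass number: 4 + 181 = 185 + A, so A = 0.
Conserve atomic number: 2 + 75 = 77 + Z, so Z = 0.
A = 0 and Z = 0 is ⁰₀γ — a gamma ray.

gamma ray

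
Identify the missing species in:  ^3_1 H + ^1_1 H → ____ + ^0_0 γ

Conserve mass number: 3 + 1 = A + 0, so A = 4.
Conserve atomic number: 1 + 1 = Z + 0, so Z = 2.
A = 4 and Z = 2 is ^4_2 He — an alpha particle.

He-4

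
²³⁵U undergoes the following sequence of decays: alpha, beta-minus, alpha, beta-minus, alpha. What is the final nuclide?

Start: (A, Z) = (235, 92).
After α: (231, 90).
After β⁻: (231, 91).
After α: (227, 89).
After β⁻: (227, 90).
After α: (223, 88).
Z = 88 is radium.

Ra-223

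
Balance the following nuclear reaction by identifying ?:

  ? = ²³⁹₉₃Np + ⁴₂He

Conserve mass number: A = 239 + 4, so A = 243.
Conserve atomic number: Z = 93 + 2, so Z = 95.
Z = 95 is americium, so the species is ²⁴³₉₅Am.

Am-243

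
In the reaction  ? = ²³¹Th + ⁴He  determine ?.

Conserve mass number: A = 231 + 4, so A = 235.
Conserve atomic number: Z = 90 + 2, so Z = 92.
Z = 92 is uranium, so the species is ²³⁵U.

U-235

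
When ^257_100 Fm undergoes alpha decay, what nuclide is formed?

Cf-253

Alpha decay: mass number changes by -4, atomic number by -2.
A: 257 − 4 = 253; Z: 100 − 2 = 98.
Z = 98 is californium, so the daughter is ^253_98 Cf.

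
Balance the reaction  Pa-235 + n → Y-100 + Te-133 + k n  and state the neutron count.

3

Conserve mass number: 236 = 100 + 133 + k, so k = 236 − 233 = 3.
Check atomic number: 91 = 39 + 52 + 0 = 91. ✓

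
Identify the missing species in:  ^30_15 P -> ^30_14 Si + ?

positron

Conserve mass number: 30 = 30 + A, so A = 0.
Conserve atomic number: 15 = 14 + Z, so Z = 1.
A = 0 and Z = 1 is ^0_1 e — a positron.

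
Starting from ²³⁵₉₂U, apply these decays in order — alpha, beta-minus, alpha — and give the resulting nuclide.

Start: (A, Z) = (235, 92).
After α: (231, 90).
After β⁻: (231, 91).
After α: (227, 89).
Z = 89 is actinium.

Ac-227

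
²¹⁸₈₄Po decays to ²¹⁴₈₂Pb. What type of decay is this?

ΔA = 214 − 218 = -4; ΔZ = 82 − 84 = -2.
A drops by 4 and Z drops by 2 — the signature of alpha emission.

alpha decay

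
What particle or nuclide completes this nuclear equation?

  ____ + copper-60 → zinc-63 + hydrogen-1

Conserve mass number: A + 60 = 63 + 1, so A = 4.
Conserve atomic number: Z + 29 = 30 + 1, so Z = 2.
A = 4 and Z = 2 is helium-4 — an alpha particle.

alpha particle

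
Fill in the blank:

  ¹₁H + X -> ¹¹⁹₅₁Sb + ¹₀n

Conserve mass number: 1 + A = 119 + 1, so A = 119.
Conserve atomic number: 1 + Z = 51 + 0, so Z = 50.
Z = 50 is tin, so the species is ¹¹⁹₅₀Sn.

Sn-119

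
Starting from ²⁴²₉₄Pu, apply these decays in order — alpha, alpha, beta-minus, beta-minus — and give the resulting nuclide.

U-234

Start: (A, Z) = (242, 94).
After α: (238, 92).
After α: (234, 90).
After β⁻: (234, 91).
After β⁻: (234, 92).
Z = 92 is uranium.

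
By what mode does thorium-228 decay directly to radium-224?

alpha decay

ΔA = 224 − 228 = -4; ΔZ = 88 − 90 = -2.
A drops by 4 and Z drops by 2 — the signature of alpha emission.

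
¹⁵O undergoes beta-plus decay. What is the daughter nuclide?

Beta-plus decay: mass number changes by +0, atomic number by -1.
A: 15 = 15; Z: 8 − 1 = 7.
Z = 7 is nitrogen, so the daughter is ¹⁵N.

N-15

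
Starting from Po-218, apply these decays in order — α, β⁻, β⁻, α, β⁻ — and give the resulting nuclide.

Bi-210

Start: (A, Z) = (218, 84).
After α: (214, 82).
After β⁻: (214, 83).
After β⁻: (214, 84).
After α: (210, 82).
After β⁻: (210, 83).
Z = 83 is bismuth.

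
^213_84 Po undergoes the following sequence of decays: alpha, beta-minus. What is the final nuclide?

Bi-209

Start: (A, Z) = (213, 84).
After α: (209, 82).
After β⁻: (209, 83).
Z = 83 is bismuth.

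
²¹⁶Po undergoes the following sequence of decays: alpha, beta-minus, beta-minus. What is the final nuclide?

Po-212

Start: (A, Z) = (216, 84).
After α: (212, 82).
After β⁻: (212, 83).
After β⁻: (212, 84).
Z = 84 is polonium.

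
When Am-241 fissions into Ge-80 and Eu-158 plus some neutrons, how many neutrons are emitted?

3

Conserve mass number: 241 = 80 + 158 + k, so k = 241 − 238 = 3.
Check atomic number: 95 = 32 + 63 + 0 = 95. ✓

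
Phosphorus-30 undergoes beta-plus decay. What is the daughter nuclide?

Si-30

Beta-plus decay: mass number changes by +0, atomic number by -1.
A: 30 = 30; Z: 15 − 1 = 14.
Z = 14 is silicon, so the daughter is silicon-30.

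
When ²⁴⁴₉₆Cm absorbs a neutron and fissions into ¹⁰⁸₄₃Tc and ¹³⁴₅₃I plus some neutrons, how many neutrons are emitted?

Conserve mass number: 245 = 108 + 134 + k, so k = 245 − 242 = 3.
Check atomic number: 96 = 43 + 53 + 0 = 96. ✓

3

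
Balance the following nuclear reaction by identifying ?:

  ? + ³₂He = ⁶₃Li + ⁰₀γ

Conserve mass number: A + 3 = 6 + 0, so A = 3.
Conserve atomic number: Z + 2 = 3 + 0, so Z = 1.
A = 3 and Z = 1 is ³₁H — a triton.

triton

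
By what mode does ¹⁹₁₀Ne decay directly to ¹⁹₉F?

ΔA = 19 − 19 = 0; ΔZ = 9 − 10 = -1.
A is unchanged and Z drops by 1 — a proton has become a neutron (β⁺ emission or electron capture).

beta-plus decay or electron capture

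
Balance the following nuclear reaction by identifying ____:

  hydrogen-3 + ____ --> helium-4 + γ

proton

Conserve mass number: 3 + A = 4 + 0, so A = 1.
Conserve atomic number: 1 + Z = 2 + 0, so Z = 1.
A = 1 and Z = 1 is hydrogen-1 — a proton.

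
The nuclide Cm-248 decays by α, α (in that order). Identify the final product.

U-240

Start: (A, Z) = (248, 96).
After α: (244, 94).
After α: (240, 92).
Z = 92 is uranium.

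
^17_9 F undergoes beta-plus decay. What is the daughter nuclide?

O-17

Beta-plus decay: mass number changes by +0, atomic number by -1.
A: 17 = 17; Z: 9 − 1 = 8.
Z = 8 is oxygen, so the daughter is ^17_8 O.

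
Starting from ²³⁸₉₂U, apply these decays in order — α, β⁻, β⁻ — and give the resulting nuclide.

U-234

Start: (A, Z) = (238, 92).
After α: (234, 90).
After β⁻: (234, 91).
After β⁻: (234, 92).
Z = 92 is uranium.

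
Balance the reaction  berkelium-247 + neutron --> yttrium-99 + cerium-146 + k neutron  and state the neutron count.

Conserve mass number: 248 = 99 + 146 + k, so k = 248 − 245 = 3.
Check atomic number: 97 = 39 + 58 + 0 = 97. ✓

3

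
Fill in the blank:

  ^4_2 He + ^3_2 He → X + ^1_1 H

Conserve mass number: 4 + 3 = A + 1, so A = 6.
Conserve atomic number: 2 + 2 = Z + 1, so Z = 3.
Z = 3 is lithium, so the species is ^6_3 Li.

Li-6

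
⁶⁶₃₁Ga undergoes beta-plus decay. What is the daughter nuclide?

Beta-plus decay: mass number changes by +0, atomic number by -1.
A: 66 = 66; Z: 31 − 1 = 30.
Z = 30 is zinc, so the daughter is ⁶⁶₃₀Zn.

Zn-66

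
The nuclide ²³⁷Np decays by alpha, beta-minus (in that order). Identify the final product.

Start: (A, Z) = (237, 93).
After α: (233, 91).
After β⁻: (233, 92).
Z = 92 is uranium.

U-233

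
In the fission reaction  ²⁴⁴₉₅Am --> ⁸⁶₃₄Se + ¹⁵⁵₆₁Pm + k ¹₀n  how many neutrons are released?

3

Conserve mass number: 244 = 86 + 155 + k, so k = 244 − 241 = 3.
Check atomic number: 95 = 34 + 61 + 0 = 95. ✓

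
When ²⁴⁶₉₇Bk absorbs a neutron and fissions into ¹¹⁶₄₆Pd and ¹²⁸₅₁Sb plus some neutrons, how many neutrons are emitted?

3

Conserve mass number: 247 = 116 + 128 + k, so k = 247 − 244 = 3.
Check atomic number: 97 = 46 + 51 + 0 = 97. ✓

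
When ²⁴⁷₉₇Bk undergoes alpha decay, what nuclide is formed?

Alpha decay: mass number changes by -4, atomic number by -2.
A: 247 − 4 = 243; Z: 97 − 2 = 95.
Z = 95 is americium, so the daughter is ²⁴³₉₅Am.

Am-243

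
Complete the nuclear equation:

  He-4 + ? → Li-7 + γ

Conserve mass number: 4 + A = 7 + 0, so A = 3.
Conserve atomic number: 2 + Z = 3 + 0, so Z = 1.
A = 3 and Z = 1 is H-3 — a triton.

triton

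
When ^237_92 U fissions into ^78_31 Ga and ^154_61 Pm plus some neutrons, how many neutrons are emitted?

Conserve mass number: 237 = 78 + 154 + k, so k = 237 − 232 = 5.
Check atomic number: 92 = 31 + 61 + 0 = 92. ✓

5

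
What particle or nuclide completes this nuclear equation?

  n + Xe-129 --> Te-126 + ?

alpha particle

Conserve mass number: 1 + 129 = 126 + A, so A = 4.
Conserve atomic number: 0 + 54 = 52 + Z, so Z = 2.
A = 4 and Z = 2 is He-4 — an alpha particle.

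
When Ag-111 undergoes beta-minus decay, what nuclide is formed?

Cd-111

Beta-minus decay: mass number changes by +0, atomic number by +1.
A: 111 = 111; Z: 47 + 1 = 48.
Z = 48 is cadmium, so the daughter is Cd-111.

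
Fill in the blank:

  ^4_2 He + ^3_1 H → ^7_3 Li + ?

Conserve mass number: 4 + 3 = 7 + A, so A = 0.
Conserve atomic number: 2 + 1 = 3 + Z, so Z = 0.
A = 0 and Z = 0 is ^0_0 γ — a gamma ray.

gamma ray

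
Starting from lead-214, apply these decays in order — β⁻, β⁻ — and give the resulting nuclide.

Start: (A, Z) = (214, 82).
After β⁻: (214, 83).
After β⁻: (214, 84).
Z = 84 is polonium.

Po-214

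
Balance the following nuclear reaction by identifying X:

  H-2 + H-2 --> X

Conserve mass number: 2 + 2 = A, so A = 4.
Conserve atomic number: 1 + 1 = Z, so Z = 2.
A = 4 and Z = 2 is He-4 — an alpha particle.

He-4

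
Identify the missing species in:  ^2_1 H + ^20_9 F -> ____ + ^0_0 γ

Conserve mass number: 2 + 20 = A + 0, so A = 22.
Conserve atomic number: 1 + 9 = Z + 0, so Z = 10.
Z = 10 is neon, so the species is ^22_10 Ne.

Ne-22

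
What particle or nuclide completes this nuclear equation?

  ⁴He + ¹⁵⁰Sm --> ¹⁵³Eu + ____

Conserve mass number: 4 + 150 = 153 + A, so A = 1.
Conserve atomic number: 2 + 62 = 63 + Z, so Z = 1.
A = 1 and Z = 1 is ¹H — a proton.

proton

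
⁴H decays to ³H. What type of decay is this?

neutron emission

ΔA = 3 − 4 = -1; ΔZ = 1 − 1 = +0.
A drops by 1 with Z unchanged — a neutron was emitted.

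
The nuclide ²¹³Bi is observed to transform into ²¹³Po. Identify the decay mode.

beta-minus decay

ΔA = 213 − 213 = 0; ΔZ = 84 − 83 = +1.
A is unchanged and Z rises by 1 — a neutron has become a proton (β⁻ decay).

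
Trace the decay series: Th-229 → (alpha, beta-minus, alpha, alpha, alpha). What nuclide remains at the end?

Bi-213

Start: (A, Z) = (229, 90).
After α: (225, 88).
After β⁻: (225, 89).
After α: (221, 87).
After α: (217, 85).
After α: (213, 83).
Z = 83 is bismuth.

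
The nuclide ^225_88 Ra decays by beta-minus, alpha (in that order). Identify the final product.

Fr-221

Start: (A, Z) = (225, 88).
After β⁻: (225, 89).
After α: (221, 87).
Z = 87 is francium.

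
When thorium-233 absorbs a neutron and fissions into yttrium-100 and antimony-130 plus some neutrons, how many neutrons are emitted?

Conserve mass number: 234 = 100 + 130 + k, so k = 234 − 230 = 4.
Check atomic number: 90 = 39 + 51 + 0 = 90. ✓

4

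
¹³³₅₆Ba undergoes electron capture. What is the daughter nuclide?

Electron capture: mass number changes by +0, atomic number by -1.
A: 133 = 133; Z: 56 − 1 = 55.
Z = 55 is caesium, so the daughter is ¹³³₅₅Cs.

Cs-133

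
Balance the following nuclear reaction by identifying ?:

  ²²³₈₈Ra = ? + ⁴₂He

Conserve mass number: 223 = A + 4, so A = 219.
Conserve atomic number: 88 = Z + 2, so Z = 86.
Z = 86 is radon, so the species is ²¹⁹₈₆Rn.

Rn-219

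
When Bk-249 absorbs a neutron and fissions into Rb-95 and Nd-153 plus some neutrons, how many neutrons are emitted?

Conserve mass number: 250 = 95 + 153 + k, so k = 250 − 248 = 2.
Check atomic number: 97 = 37 + 60 + 0 = 97. ✓

2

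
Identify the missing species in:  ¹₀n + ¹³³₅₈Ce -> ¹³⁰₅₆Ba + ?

alpha particle

Conserve mass number: 1 + 133 = 130 + A, so A = 4.
Conserve atomic number: 0 + 58 = 56 + Z, so Z = 2.
A = 4 and Z = 2 is ⁴₂He — an alpha particle.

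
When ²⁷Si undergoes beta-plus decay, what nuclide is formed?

Beta-plus decay: mass number changes by +0, atomic number by -1.
A: 27 = 27; Z: 14 − 1 = 13.
Z = 13 is aluminium, so the daughter is ²⁷Al.

Al-27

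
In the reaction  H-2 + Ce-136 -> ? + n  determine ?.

Conserve mass number: 2 + 136 = A + 1, so A = 137.
Conserve atomic number: 1 + 58 = Z + 0, so Z = 59.
Z = 59 is praseodymium, so the species is Pr-137.

Pr-137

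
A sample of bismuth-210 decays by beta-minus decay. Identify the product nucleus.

Beta-minus decay: mass number changes by +0, atomic number by +1.
A: 210 = 210; Z: 83 + 1 = 84.
Z = 84 is polonium, so the daughter is polonium-210.

Po-210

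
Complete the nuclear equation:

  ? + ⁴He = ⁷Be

Conserve mass number: A + 4 = 7, so A = 3.
Conserve atomic number: Z + 2 = 4, so Z = 2.
Z = 2 is helium, so the species is ³He.

He-3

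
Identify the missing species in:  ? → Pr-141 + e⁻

Conserve mass number: A = 141 + 0, so A = 141.
Conserve atomic number: Z = 59 − 1, so Z = 58.
Z = 58 is cerium, so the species is Ce-141.

Ce-141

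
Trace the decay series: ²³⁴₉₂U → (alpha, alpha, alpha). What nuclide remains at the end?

Start: (A, Z) = (234, 92).
After α: (230, 90).
After α: (226, 88).
After α: (222, 86).
Z = 86 is radon.

Rn-222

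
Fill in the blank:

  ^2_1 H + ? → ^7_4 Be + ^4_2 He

Conserve mass number: 2 + A = 7 + 4, so A = 9.
Conserve atomic number: 1 + Z = 4 + 2, so Z = 5.
Z = 5 is boron, so the species is ^9_5 B.

B-9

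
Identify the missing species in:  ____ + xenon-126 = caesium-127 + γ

proton

Conserve mass number: A + 126 = 127 + 0, so A = 1.
Conserve atomic number: Z + 54 = 55 + 0, so Z = 1.
A = 1 and Z = 1 is hydrogen-1 — a proton.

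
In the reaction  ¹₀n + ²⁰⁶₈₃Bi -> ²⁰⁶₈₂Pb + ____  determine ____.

proton

Conserve mass number: 1 + 206 = 206 + A, so A = 1.
Conserve atomic number: 0 + 83 = 82 + Z, so Z = 1.
A = 1 and Z = 1 is ¹₁H — a proton.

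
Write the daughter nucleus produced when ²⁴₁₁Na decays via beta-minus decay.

Mg-24

Beta-minus decay: mass number changes by +0, atomic number by +1.
A: 24 = 24; Z: 11 + 1 = 12.
Z = 12 is magnesium, so the daughter is ²⁴₁₂Mg.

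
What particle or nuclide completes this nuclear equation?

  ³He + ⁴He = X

Be-7

Conserve mass number: 3 + 4 = A, so A = 7.
Conserve atomic number: 2 + 2 = Z, so Z = 4.
Z = 4 is beryllium, so the species is ⁷Be.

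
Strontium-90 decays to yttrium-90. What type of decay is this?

ΔA = 90 − 90 = 0; ΔZ = 39 − 38 = +1.
A is unchanged and Z rises by 1 — a neutron has become a proton (β⁻ decay).

beta-minus decay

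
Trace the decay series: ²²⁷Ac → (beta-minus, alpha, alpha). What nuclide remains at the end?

Start: (A, Z) = (227, 89).
After β⁻: (227, 90).
After α: (223, 88).
After α: (219, 86).
Z = 86 is radon.

Rn-219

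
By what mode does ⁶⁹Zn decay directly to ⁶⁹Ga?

beta-minus decay

ΔA = 69 − 69 = 0; ΔZ = 31 − 30 = +1.
A is unchanged and Z rises by 1 — a neutron has become a proton (β⁻ decay).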